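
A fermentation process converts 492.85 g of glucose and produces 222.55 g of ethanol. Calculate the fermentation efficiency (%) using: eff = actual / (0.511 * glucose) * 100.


Fermentation efficiency = (actual / (0.511 * glucose)) * 100
= (222.55 / (0.511 * 492.85)) * 100
= 88.3674%

88.3674%


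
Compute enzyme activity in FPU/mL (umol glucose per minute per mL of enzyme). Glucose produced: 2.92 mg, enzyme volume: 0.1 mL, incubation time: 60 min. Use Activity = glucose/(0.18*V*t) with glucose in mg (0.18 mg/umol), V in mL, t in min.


Activity = glucose_mg / (0.18 mg/umol * V_mL * t_min)
= 2.92 / (0.18 * 0.1 * 60)
= 2.7037 FPU/mL

2.7037 FPU/mL


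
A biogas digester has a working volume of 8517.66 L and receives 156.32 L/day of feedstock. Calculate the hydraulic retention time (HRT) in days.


HRT = V / Q
= 8517.66 / 156.32
= 54.4886 days

54.4886 days


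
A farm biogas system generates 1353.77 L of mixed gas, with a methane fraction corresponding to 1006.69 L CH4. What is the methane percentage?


CH4% = V_CH4 / V_total * 100
= 1006.69 / 1353.77 * 100
= 74.3620%

74.3620%


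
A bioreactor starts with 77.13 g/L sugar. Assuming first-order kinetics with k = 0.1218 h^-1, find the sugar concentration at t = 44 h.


S = S0 * exp(-k * t)
S = 77.13 * exp(-0.1218 * 44)
S = 0.3629 g/L

0.3629 g/L


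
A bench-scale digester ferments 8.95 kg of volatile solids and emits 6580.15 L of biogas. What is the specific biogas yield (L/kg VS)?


Y = V / VS
= 6580.15 / 8.95
= 735.2123 L/kg VS

735.2123 L/kg VS


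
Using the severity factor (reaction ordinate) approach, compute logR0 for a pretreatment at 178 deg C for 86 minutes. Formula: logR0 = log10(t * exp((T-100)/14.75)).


logR0 = log10(t * exp((T - 100) / 14.75))
= log10(86 * exp((178 - 100) / 14.75))
= 4.2311

4.2311


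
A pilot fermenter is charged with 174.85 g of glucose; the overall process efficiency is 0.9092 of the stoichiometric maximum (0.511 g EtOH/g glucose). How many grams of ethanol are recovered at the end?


Actual ethanol: m = 0.511 * 174.85 * 0.9092
m = 81.2355 g

81.2355 g


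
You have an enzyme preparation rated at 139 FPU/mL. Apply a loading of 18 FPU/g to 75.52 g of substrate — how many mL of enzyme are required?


V = dosage * m_sub / activity
V = 18 * 75.52 / 139
V = 9.7796 mL

9.7796 mL


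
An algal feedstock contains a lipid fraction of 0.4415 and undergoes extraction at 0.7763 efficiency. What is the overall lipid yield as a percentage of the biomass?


Y = lipid_content * extraction_eff * 100
= 0.4415 * 0.7763 * 100
= 34.2736%

34.2736%


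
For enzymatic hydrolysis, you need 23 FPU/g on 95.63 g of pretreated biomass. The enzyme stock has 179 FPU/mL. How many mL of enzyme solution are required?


V = dosage * m_sub / activity
V = 23 * 95.63 / 179
V = 12.2877 mL

12.2877 mL


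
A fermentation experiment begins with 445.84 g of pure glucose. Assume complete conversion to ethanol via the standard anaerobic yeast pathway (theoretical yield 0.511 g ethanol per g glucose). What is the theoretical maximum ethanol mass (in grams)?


Theoretical ethanol yield: m_EtOH = 0.511 * m_glucose
m_EtOH = 0.511 * 445.84 = 227.8242 g

227.8242 g


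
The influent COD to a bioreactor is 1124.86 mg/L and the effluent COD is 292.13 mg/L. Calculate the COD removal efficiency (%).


eta = (COD_in - COD_out) / COD_in * 100
= (1124.86 - 292.13) / 1124.86 * 100
= 74.0297%

74.0297%


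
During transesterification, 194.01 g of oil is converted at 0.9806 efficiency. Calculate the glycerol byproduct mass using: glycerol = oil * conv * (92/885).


glycerol = oil * conv * (92/885)
= 194.01 * 0.9806 * 92 / 885
= 19.7770 g

19.7770 g


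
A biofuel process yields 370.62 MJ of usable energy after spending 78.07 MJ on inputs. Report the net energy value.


NEV = E_out - E_in
= 370.62 - 78.07
= 292.5500 MJ

292.5500 MJ


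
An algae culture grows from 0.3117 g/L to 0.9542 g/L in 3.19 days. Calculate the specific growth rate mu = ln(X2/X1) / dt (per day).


mu = ln(X2/X1) / dt
= ln(0.9542/0.3117) / 3.19
= 0.3507 per day

0.3507 per day


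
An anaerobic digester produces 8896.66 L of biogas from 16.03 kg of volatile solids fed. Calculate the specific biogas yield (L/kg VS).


Y = V / VS
= 8896.66 / 16.03
= 555.0006 L/kg VS

555.0006 L/kg VS


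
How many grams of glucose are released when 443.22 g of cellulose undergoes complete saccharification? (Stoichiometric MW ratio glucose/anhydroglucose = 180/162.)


glucose = cellulose * 180/162
= 443.22 * 180/162
= 492.4667 g

492.4667 g


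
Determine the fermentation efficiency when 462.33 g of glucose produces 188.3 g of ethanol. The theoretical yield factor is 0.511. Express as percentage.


Fermentation efficiency = (actual / (0.511 * glucose)) * 100
= (188.3 / (0.511 * 462.33)) * 100
= 79.7035%

79.7035%


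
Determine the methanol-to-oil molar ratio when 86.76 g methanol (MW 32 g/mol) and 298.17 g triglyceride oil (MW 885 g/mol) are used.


Molar ratio = n_MeOH / n_oil = (MeOH/32) / (oil/885) = (MeOH * 885) / (32 * oil)
= (86.76 * 885) / (32 * 298.17)
= 8.0473

8.0473


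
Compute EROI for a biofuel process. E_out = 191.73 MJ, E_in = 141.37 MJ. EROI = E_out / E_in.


EROI = E_out / E_in
= 191.73 / 141.37
= 1.3562

1.3562


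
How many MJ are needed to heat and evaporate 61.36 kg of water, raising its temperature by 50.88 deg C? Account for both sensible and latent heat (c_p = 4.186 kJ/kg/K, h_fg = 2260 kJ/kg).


E = m_water * (4.186 * dT + 2260) / 1000
= 61.36 * (4.186 * 50.88 + 2260) / 1000
= 151.7423 MJ

151.7423 MJ


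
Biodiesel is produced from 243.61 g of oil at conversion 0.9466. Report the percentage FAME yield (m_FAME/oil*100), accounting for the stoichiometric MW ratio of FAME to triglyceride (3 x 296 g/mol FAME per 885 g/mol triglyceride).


m_FAME = oil * conv * (3 * 296 / 885) = oil * conv * (888/885)
= 243.61 * 0.9466 * 888 / 885
= 231.3829 g
Y = m_FAME / oil * 100 = conv * (888/885) * 100
= 0.9466 * 888 / 885 * 100
= 94.98%

94.98%


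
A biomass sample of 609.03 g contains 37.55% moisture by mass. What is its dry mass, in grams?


Wd = Ww * (1 - MC/100)
= 609.03 * (1 - 37.55/100)
= 380.3392 g

380.3392 g


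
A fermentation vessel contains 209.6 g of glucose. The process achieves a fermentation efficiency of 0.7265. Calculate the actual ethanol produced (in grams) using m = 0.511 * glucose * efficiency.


Actual ethanol: m = 0.511 * 209.6 * 0.7265
m = 77.8122 g

77.8122 g


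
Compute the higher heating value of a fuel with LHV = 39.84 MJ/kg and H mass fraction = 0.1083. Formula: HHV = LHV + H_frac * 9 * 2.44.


HHV = LHV + H_frac * 9 * 2.44
= 39.84 + 0.1083 * 9 * 2.44
= 42.2183 MJ/kg

42.2183 MJ/kg


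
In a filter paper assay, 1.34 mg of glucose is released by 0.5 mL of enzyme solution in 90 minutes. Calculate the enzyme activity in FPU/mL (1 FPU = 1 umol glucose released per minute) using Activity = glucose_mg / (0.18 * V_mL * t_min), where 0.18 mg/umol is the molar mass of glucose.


Activity = glucose_mg / (0.18 mg/umol * V_mL * t_min)
= 1.34 / (0.18 * 0.5 * 90)
= 0.1654 FPU/mL

0.1654 FPU/mL


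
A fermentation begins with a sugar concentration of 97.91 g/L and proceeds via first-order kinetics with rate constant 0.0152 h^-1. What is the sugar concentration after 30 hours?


S = S0 * exp(-k * t)
S = 97.91 * exp(-0.0152 * 30)
S = 62.0567 g/L

62.0567 g/L


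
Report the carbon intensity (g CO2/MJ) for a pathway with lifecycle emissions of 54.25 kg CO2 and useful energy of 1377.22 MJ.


CI = CO2 * 1000 / E
= 54.25 * 1000 / 1377.22
= 39.3909 g CO2/MJ

39.3909 g CO2/MJ


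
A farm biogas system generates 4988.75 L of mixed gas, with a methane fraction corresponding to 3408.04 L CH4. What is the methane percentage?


CH4% = V_CH4 / V_total * 100
= 3408.04 / 4988.75 * 100
= 68.3145%

68.3145%


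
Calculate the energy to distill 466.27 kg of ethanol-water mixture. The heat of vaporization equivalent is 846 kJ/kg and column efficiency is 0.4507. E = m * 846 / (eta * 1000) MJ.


E = m * 846 / (eta * 1000)
= 466.27 * 846 / (0.4507 * 1000)
= 875.2261 MJ

875.2261 MJ


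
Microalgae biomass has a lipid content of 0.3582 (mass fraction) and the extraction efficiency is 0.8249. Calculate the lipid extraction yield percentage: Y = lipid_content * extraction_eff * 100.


Y = lipid_content * extraction_eff * 100
= 0.3582 * 0.8249 * 100
= 29.5479%

29.5479%


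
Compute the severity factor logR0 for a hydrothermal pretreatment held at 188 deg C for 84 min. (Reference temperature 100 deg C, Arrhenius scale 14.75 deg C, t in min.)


logR0 = log10(t * exp((T - 100) / 14.75))
= log10(84 * exp((188 - 100) / 14.75))
= 4.5153

4.5153


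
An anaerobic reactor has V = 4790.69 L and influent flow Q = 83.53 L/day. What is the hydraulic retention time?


HRT = V / Q
= 4790.69 / 83.53
= 57.3529 days

57.3529 days


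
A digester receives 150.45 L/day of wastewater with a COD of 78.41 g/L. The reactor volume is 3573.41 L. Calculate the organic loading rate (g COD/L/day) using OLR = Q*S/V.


OLR = Q * S / V
= 150.45 * 78.41 / 3573.41
= 3.3013 g/L/day

3.3013 g/L/day


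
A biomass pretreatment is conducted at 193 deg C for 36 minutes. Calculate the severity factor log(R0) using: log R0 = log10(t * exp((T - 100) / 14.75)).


logR0 = log10(t * exp((T - 100) / 14.75))
= log10(36 * exp((193 - 100) / 14.75))
= 4.2946

4.2946


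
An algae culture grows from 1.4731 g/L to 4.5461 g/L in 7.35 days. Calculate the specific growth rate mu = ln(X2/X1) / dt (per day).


mu = ln(X2/X1) / dt
= ln(4.5461/1.4731) / 7.35
= 0.1533 per day

0.1533 per day


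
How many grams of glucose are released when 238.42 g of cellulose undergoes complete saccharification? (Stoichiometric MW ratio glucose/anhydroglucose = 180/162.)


glucose = cellulose * 180/162
= 238.42 * 180/162
= 264.9111 g

264.9111 g


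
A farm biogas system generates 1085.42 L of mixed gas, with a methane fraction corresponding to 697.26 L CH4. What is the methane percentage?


CH4% = V_CH4 / V_total * 100
= 697.26 / 1085.42 * 100
= 64.2387%

64.2387%


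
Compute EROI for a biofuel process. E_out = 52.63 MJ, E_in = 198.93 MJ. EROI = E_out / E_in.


EROI = E_out / E_in
= 52.63 / 198.93
= 0.2646

0.2646


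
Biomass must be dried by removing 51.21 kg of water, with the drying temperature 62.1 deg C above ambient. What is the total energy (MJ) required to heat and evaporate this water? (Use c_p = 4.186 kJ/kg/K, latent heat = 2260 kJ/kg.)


E = m_water * (4.186 * dT + 2260) / 1000
= 51.21 * (4.186 * 62.1 + 2260) / 1000
= 129.0467 MJ

129.0467 MJ


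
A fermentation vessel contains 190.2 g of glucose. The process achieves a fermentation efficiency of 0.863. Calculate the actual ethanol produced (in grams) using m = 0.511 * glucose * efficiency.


Actual ethanol: m = 0.511 * 190.2 * 0.863
m = 83.8769 g

83.8769 g


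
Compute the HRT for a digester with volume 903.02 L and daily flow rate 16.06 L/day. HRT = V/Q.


HRT = V / Q
= 903.02 / 16.06
= 56.2279 days

56.2279 days


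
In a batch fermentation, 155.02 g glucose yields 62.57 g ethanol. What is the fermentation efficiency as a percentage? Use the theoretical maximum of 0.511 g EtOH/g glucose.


Fermentation efficiency = (actual / (0.511 * glucose)) * 100
= (62.57 / (0.511 * 155.02)) * 100
= 78.9873%

78.9873%


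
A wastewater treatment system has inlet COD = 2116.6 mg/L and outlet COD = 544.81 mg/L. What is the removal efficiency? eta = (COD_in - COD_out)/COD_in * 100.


eta = (COD_in - COD_out) / COD_in * 100
= (2116.6 - 544.81) / 2116.6 * 100
= 74.2601%

74.2601%


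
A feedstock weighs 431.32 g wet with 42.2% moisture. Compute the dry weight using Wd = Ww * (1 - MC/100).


Wd = Ww * (1 - MC/100)
= 431.32 * (1 - 42.2/100)
= 249.3030 g

249.3030 g


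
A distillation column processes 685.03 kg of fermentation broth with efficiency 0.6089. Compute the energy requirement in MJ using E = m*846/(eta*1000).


E = m * 846 / (eta * 1000)
= 685.03 * 846 / (0.6089 * 1000)
= 951.7743 MJ

951.7743 MJ


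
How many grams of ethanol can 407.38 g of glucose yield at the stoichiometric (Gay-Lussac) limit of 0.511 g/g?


Theoretical ethanol yield: m_EtOH = 0.511 * m_glucose
m_EtOH = 0.511 * 407.38 = 208.1712 g

208.1712 g


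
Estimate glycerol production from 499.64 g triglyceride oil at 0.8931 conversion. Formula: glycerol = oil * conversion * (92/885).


glycerol = oil * conv * (92/885)
= 499.64 * 0.8931 * 92 / 885
= 46.3876 g

46.3876 g


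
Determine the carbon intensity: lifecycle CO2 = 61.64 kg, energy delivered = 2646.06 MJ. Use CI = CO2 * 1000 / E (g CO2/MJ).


CI = CO2 * 1000 / E
= 61.64 * 1000 / 2646.06
= 23.2950 g CO2/MJ

23.2950 g CO2/MJ


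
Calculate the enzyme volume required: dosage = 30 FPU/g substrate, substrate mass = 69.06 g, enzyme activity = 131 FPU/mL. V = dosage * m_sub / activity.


V = dosage * m_sub / activity
V = 30 * 69.06 / 131
V = 15.8153 mL

15.8153 mL


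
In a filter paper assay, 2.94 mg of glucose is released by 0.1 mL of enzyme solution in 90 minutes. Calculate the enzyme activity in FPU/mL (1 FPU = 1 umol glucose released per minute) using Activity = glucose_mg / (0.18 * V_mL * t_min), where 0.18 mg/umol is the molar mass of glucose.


Activity = glucose_mg / (0.18 mg/umol * V_mL * t_min)
= 2.94 / (0.18 * 0.1 * 90)
= 1.8148 FPU/mL

1.8148 FPU/mL


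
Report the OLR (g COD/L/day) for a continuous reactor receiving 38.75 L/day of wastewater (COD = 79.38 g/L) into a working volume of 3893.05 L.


OLR = Q * S / V
= 38.75 * 79.38 / 3893.05
= 0.7901 g/L/day

0.7901 g/L/day


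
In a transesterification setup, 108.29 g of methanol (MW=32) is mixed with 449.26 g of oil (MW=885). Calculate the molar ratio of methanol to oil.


Molar ratio = n_MeOH / n_oil = (MeOH/32) / (oil/885) = (MeOH * 885) / (32 * oil)
= (108.29 * 885) / (32 * 449.26)
= 6.6663

6.6663


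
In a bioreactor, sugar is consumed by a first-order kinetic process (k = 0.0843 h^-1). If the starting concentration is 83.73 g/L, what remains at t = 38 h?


S = S0 * exp(-k * t)
S = 83.73 * exp(-0.0843 * 38)
S = 3.4014 g/L

3.4014 g/L


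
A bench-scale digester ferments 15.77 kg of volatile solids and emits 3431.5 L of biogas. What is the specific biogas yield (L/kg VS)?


Y = V / VS
= 3431.5 / 15.77
= 217.5967 L/kg VS

217.5967 L/kg VS


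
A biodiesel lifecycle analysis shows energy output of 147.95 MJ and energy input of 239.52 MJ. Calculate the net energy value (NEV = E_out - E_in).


NEV = E_out - E_in
= 147.95 - 239.52
= -91.5700 MJ

-91.5700 MJ


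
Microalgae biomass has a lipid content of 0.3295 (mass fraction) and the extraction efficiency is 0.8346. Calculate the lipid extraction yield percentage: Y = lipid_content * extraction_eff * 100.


Y = lipid_content * extraction_eff * 100
= 0.3295 * 0.8346 * 100
= 27.5001%

27.5001%


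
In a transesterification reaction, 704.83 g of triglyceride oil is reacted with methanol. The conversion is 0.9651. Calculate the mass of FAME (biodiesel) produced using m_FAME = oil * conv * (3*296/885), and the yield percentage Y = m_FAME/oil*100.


m_FAME = oil * conv * (3 * 296 / 885) = oil * conv * (888/885)
= 704.83 * 0.9651 * 888 / 885
= 682.5373 g
Y = m_FAME / oil * 100 = conv * (888/885) * 100
= 0.9651 * 888 / 885 * 100
= 96.84%

682.5373 g FAME; Y = 96.84%


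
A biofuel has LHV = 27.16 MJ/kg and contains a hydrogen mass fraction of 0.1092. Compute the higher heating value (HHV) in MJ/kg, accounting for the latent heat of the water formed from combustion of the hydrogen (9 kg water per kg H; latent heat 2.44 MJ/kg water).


HHV = LHV + H_frac * 9 * 2.44
= 27.16 + 0.1092 * 9 * 2.44
= 29.5580 MJ/kg

29.5580 MJ/kg


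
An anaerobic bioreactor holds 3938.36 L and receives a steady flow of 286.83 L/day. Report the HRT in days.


HRT = V / Q
= 3938.36 / 286.83
= 13.7306 days

13.7306 days


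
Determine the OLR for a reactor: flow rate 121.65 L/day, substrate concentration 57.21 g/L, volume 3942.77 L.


OLR = Q * S / V
= 121.65 * 57.21 / 3942.77
= 1.7652 g/L/day

1.7652 g/L/day


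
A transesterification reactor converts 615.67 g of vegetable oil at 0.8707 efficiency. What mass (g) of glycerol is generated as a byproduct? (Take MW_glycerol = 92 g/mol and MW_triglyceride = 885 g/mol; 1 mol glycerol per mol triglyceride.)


glycerol = oil * conv * (92/885)
= 615.67 * 0.8707 * 92 / 885
= 55.7264 g

55.7264 g


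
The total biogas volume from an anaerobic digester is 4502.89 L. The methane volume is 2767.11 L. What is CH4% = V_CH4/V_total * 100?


CH4% = V_CH4 / V_total * 100
= 2767.11 / 4502.89 * 100
= 61.4519%

61.4519%


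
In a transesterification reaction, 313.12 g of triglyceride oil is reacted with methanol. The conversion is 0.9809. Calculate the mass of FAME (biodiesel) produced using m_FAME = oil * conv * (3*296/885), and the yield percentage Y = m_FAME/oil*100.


m_FAME = oil * conv * (3 * 296 / 885) = oil * conv * (888/885)
= 313.12 * 0.9809 * 888 / 885
= 308.1806 g
Y = m_FAME / oil * 100 = conv * (888/885) * 100
= 0.9809 * 888 / 885 * 100
= 98.42%

308.1806 g FAME; Y = 98.42%


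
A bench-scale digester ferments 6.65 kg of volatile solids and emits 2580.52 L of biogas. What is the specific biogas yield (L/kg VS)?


Y = V / VS
= 2580.52 / 6.65
= 388.0481 L/kg VS

388.0481 L/kg VS


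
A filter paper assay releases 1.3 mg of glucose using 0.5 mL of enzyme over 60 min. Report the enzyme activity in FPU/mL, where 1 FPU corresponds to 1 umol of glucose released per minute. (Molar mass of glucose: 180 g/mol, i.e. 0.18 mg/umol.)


Activity = glucose_mg / (0.18 mg/umol * V_mL * t_min)
= 1.3 / (0.18 * 0.5 * 60)
= 0.2407 FPU/mL

0.2407 FPU/mL


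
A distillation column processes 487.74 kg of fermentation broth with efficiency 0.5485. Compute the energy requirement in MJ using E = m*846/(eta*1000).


E = m * 846 / (eta * 1000)
= 487.74 * 846 / (0.5485 * 1000)
= 752.2845 MJ

752.2845 MJ


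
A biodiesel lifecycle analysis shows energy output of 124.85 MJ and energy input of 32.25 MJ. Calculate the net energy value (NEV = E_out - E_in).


NEV = E_out - E_in
= 124.85 - 32.25
= 92.6000 MJ

92.6000 MJ


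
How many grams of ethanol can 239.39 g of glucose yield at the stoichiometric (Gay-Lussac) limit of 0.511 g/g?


Theoretical ethanol yield: m_EtOH = 0.511 * m_glucose
m_EtOH = 0.511 * 239.39 = 122.3283 g

122.3283 g


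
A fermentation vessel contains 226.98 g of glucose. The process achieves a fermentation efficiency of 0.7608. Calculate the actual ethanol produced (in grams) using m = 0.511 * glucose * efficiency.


Actual ethanol: m = 0.511 * 226.98 * 0.7608
m = 88.2427 g

88.2427 g


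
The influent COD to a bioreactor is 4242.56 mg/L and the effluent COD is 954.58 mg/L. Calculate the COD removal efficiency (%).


eta = (COD_in - COD_out) / COD_in * 100
= (4242.56 - 954.58) / 4242.56 * 100
= 77.4999%

77.4999%


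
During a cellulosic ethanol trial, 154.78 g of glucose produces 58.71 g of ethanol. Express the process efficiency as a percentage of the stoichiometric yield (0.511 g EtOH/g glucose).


Fermentation efficiency = (actual / (0.511 * glucose)) * 100
= (58.71 / (0.511 * 154.78)) * 100
= 74.2295%

74.2295%


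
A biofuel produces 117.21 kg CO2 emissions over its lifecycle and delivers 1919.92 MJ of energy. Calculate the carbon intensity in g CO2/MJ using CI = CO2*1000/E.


CI = CO2 * 1000 / E
= 117.21 * 1000 / 1919.92
= 61.0494 g CO2/MJ

61.0494 g CO2/MJ


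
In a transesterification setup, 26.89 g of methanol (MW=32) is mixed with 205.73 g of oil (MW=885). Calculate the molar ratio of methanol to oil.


Molar ratio = n_MeOH / n_oil = (MeOH/32) / (oil/885) = (MeOH * 885) / (32 * oil)
= (26.89 * 885) / (32 * 205.73)
= 3.6148

3.6148


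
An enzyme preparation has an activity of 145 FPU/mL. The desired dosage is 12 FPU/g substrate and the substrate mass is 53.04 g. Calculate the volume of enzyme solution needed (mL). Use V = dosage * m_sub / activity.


V = dosage * m_sub / activity
V = 12 * 53.04 / 145
V = 4.3895 mL

4.3895 mL


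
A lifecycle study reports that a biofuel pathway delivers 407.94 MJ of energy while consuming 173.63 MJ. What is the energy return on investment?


EROI = E_out / E_in
= 407.94 / 173.63
= 2.3495

2.3495


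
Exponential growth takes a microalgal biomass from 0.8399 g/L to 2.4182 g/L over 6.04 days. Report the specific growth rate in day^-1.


mu = ln(X2/X1) / dt
= ln(2.4182/0.8399) / 6.04
= 0.1751 per day

0.1751 per day


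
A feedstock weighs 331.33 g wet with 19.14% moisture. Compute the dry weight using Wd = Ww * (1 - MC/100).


Wd = Ww * (1 - MC/100)
= 331.33 * (1 - 19.14/100)
= 267.9134 g

267.9134 g


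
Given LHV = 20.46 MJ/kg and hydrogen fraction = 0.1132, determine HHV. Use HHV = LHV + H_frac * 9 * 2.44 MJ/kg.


HHV = LHV + H_frac * 9 * 2.44
= 20.46 + 0.1132 * 9 * 2.44
= 22.9459 MJ/kg

22.9459 MJ/kg


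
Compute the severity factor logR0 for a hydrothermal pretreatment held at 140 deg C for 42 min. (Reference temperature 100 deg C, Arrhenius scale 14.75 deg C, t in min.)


logR0 = log10(t * exp((T - 100) / 14.75))
= log10(42 * exp((140 - 100) / 14.75))
= 2.8010

2.8010


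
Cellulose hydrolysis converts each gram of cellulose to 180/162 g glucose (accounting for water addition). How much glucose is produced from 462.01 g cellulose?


glucose = cellulose * 180/162
= 462.01 * 180/162
= 513.3444 g

513.3444 g


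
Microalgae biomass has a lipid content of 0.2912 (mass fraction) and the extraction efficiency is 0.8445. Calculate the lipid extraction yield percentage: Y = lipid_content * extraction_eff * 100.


Y = lipid_content * extraction_eff * 100
= 0.2912 * 0.8445 * 100
= 24.5918%

24.5918%


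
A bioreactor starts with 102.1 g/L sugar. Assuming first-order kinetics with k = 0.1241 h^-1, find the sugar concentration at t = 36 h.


S = S0 * exp(-k * t)
S = 102.1 * exp(-0.1241 * 36)
S = 1.1716 g/L

1.1716 g/L


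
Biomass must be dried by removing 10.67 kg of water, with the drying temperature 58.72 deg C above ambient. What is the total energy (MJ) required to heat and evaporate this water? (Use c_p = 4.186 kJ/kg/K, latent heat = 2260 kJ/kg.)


E = m_water * (4.186 * dT + 2260) / 1000
= 10.67 * (4.186 * 58.72 + 2260) / 1000
= 26.7369 MJ

26.7369 MJ


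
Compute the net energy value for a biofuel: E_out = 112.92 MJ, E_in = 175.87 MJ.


NEV = E_out - E_in
= 112.92 - 175.87
= -62.9500 MJ

-62.9500 MJ


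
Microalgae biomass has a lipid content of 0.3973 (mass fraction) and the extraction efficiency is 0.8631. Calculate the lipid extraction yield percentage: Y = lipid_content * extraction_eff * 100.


Y = lipid_content * extraction_eff * 100
= 0.3973 * 0.8631 * 100
= 34.2910%

34.2910%


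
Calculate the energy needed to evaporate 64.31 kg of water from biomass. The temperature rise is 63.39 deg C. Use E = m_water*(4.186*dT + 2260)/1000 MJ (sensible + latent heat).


E = m_water * (4.186 * dT + 2260) / 1000
= 64.31 * (4.186 * 63.39 + 2260) / 1000
= 162.4053 MJ

162.4053 MJ


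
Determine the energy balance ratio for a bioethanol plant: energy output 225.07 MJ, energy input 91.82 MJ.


EROI = E_out / E_in
= 225.07 / 91.82
= 2.4512

2.4512


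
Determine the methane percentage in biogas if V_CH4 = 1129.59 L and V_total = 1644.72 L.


CH4% = V_CH4 / V_total * 100
= 1129.59 / 1644.72 * 100
= 68.6798%

68.6798%


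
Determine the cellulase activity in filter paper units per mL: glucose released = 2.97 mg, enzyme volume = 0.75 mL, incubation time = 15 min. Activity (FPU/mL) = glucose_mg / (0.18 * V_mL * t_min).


Activity = glucose_mg / (0.18 mg/umol * V_mL * t_min)
= 2.97 / (0.18 * 0.75 * 15)
= 1.4667 FPU/mL

1.4667 FPU/mL


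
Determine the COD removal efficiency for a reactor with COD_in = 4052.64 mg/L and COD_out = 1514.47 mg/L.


eta = (COD_in - COD_out) / COD_in * 100
= (4052.64 - 1514.47) / 4052.64 * 100
= 62.6300%

62.6300%


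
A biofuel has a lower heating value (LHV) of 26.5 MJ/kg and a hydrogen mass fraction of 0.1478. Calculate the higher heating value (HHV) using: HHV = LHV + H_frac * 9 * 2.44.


HHV = LHV + H_frac * 9 * 2.44
= 26.5 + 0.1478 * 9 * 2.44
= 29.7457 MJ/kg

29.7457 MJ/kg


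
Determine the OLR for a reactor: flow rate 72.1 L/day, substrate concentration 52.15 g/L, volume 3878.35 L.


OLR = Q * S / V
= 72.1 * 52.15 / 3878.35
= 0.9695 g/L/day

0.9695 g/L/day


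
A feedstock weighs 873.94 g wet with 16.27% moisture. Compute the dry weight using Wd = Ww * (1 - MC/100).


Wd = Ww * (1 - MC/100)
= 873.94 * (1 - 16.27/100)
= 731.7500 g

731.7500 g


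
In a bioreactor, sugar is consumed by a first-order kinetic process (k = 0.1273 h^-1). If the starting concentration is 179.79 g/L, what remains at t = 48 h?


S = S0 * exp(-k * t)
S = 179.79 * exp(-0.1273 * 48)
S = 0.3991 g/L

0.3991 g/L


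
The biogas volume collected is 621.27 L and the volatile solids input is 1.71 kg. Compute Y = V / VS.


Y = V / VS
= 621.27 / 1.71
= 363.3158 L/kg VS

363.3158 L/kg VS


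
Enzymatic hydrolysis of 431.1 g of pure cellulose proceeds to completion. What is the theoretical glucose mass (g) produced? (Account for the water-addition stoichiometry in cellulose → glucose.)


glucose = cellulose * 180/162
= 431.1 * 180/162
= 479.0000 g

479.0000 g


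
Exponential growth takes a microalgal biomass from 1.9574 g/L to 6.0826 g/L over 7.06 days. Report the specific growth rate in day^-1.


mu = ln(X2/X1) / dt
= ln(6.0826/1.9574) / 7.06
= 0.1606 per day

0.1606 per day


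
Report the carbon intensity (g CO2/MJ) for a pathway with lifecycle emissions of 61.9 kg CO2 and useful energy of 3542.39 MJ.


CI = CO2 * 1000 / E
= 61.9 * 1000 / 3542.39
= 17.4741 g CO2/MJ

17.4741 g CO2/MJ


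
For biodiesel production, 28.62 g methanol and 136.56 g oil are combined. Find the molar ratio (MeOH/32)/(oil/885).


Molar ratio = n_MeOH / n_oil = (MeOH/32) / (oil/885) = (MeOH * 885) / (32 * oil)
= (28.62 * 885) / (32 * 136.56)
= 5.7961

5.7961


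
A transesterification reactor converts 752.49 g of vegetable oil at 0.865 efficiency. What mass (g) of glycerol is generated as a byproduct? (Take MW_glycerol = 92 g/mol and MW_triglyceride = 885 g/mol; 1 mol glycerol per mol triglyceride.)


glycerol = oil * conv * (92/885)
= 752.49 * 0.865 * 92 / 885
= 67.6646 g

67.6646 g


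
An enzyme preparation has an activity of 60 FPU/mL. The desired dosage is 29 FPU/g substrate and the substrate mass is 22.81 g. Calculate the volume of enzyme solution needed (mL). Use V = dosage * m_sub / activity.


V = dosage * m_sub / activity
V = 29 * 22.81 / 60
V = 11.0248 mL

11.0248 mL


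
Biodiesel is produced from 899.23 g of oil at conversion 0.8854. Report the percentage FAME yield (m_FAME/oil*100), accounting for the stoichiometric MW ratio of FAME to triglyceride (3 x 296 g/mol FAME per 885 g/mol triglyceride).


m_FAME = oil * conv * (3 * 296 / 885) = oil * conv * (888/885)
= 899.23 * 0.8854 * 888 / 885
= 798.8772 g
Y = m_FAME / oil * 100 = conv * (888/885) * 100
= 0.8854 * 888 / 885 * 100
= 88.84%

88.84%


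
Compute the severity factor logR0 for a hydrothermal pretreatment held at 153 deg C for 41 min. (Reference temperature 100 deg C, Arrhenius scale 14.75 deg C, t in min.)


logR0 = log10(t * exp((T - 100) / 14.75))
= log10(41 * exp((153 - 100) / 14.75))
= 3.1733

3.1733


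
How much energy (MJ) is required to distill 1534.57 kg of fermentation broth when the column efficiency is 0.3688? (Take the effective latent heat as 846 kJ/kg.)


E = m * 846 / (eta * 1000)
= 1534.57 * 846 / (0.3688 * 1000)
= 3520.1904 MJ

3520.1904 MJ


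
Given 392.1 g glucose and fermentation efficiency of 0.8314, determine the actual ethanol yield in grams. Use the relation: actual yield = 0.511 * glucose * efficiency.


Actual ethanol: m = 0.511 * 392.1 * 0.8314
m = 166.5819 g

166.5819 g


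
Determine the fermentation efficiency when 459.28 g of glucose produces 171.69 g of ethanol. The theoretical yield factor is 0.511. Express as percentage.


Fermentation efficiency = (actual / (0.511 * glucose)) * 100
= (171.69 / (0.511 * 459.28)) * 100
= 73.1554%

73.1554%


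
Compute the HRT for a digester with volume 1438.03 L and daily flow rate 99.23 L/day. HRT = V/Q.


HRT = V / Q
= 1438.03 / 99.23
= 14.4919 days

14.4919 days


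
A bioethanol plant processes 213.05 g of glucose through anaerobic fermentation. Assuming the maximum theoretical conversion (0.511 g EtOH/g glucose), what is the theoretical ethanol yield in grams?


Theoretical ethanol yield: m_EtOH = 0.511 * m_glucose
m_EtOH = 0.511 * 213.05 = 108.8686 g

108.8686 g


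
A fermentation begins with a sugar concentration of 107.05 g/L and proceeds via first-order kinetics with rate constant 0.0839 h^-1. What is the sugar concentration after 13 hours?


S = S0 * exp(-k * t)
S = 107.05 * exp(-0.0839 * 13)
S = 35.9668 g/L

35.9668 g/L


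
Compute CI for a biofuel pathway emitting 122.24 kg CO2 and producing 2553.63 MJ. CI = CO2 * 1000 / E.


CI = CO2 * 1000 / E
= 122.24 * 1000 / 2553.63
= 47.8691 g CO2/MJ

47.8691 g CO2/MJ


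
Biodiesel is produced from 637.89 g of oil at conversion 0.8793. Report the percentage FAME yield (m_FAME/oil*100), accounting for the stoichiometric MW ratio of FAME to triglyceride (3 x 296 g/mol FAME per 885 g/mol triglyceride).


m_FAME = oil * conv * (3 * 296 / 885) = oil * conv * (888/885)
= 637.89 * 0.8793 * 888 / 885
= 562.7980 g
Y = m_FAME / oil * 100 = conv * (888/885) * 100
= 0.8793 * 888 / 885 * 100
= 88.23%

88.23%


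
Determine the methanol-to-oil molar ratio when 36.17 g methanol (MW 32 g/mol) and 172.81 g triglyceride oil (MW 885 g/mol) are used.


Molar ratio = n_MeOH / n_oil = (MeOH/32) / (oil/885) = (MeOH * 885) / (32 * oil)
= (36.17 * 885) / (32 * 172.81)
= 5.7886

5.7886


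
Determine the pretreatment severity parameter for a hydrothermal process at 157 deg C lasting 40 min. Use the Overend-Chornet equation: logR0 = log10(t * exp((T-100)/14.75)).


logR0 = log10(t * exp((T - 100) / 14.75))
= log10(40 * exp((157 - 100) / 14.75))
= 3.2804

3.2804


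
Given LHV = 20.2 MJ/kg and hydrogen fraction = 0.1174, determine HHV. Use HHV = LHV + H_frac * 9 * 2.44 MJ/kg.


HHV = LHV + H_frac * 9 * 2.44
= 20.2 + 0.1174 * 9 * 2.44
= 22.7781 MJ/kg

22.7781 MJ/kg


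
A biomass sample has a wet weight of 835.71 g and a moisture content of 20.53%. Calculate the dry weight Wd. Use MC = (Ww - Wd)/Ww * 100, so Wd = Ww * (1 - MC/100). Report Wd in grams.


Wd = Ww * (1 - MC/100)
= 835.71 * (1 - 20.53/100)
= 664.1387 g

664.1387 g


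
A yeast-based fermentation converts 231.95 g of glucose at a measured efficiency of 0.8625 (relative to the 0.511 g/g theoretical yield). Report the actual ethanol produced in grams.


Actual ethanol: m = 0.511 * 231.95 * 0.8625
m = 102.2291 g

102.2291 g


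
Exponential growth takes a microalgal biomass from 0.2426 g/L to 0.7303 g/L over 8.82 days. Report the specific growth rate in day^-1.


mu = ln(X2/X1) / dt
= ln(0.7303/0.2426) / 8.82
= 0.1249 per day

0.1249 per day


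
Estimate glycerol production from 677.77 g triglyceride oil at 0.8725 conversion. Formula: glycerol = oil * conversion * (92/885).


glycerol = oil * conv * (92/885)
= 677.77 * 0.8725 * 92 / 885
= 61.4741 g

61.4741 g


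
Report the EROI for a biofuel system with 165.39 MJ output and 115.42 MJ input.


EROI = E_out / E_in
= 165.39 / 115.42
= 1.4329

1.4329


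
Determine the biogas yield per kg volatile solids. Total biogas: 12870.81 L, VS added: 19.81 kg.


Y = V / VS
= 12870.81 / 19.81
= 649.7128 L/kg VS

649.7128 L/kg VS


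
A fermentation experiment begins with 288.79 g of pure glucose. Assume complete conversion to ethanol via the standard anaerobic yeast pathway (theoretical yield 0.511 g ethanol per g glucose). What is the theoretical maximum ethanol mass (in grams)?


Theoretical ethanol yield: m_EtOH = 0.511 * m_glucose
m_EtOH = 0.511 * 288.79 = 147.5717 g

147.5717 g


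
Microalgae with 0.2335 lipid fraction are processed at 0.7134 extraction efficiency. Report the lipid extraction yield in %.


Y = lipid_content * extraction_eff * 100
= 0.2335 * 0.7134 * 100
= 16.6579%

16.6579%


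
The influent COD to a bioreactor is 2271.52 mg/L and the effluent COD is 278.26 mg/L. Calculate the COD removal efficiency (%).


eta = (COD_in - COD_out) / COD_in * 100
= (2271.52 - 278.26) / 2271.52 * 100
= 87.7501%

87.7501%


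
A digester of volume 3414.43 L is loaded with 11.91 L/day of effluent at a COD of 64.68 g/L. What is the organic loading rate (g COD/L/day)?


OLR = Q * S / V
= 11.91 * 64.68 / 3414.43
= 0.2256 g/L/day

0.2256 g/L/day


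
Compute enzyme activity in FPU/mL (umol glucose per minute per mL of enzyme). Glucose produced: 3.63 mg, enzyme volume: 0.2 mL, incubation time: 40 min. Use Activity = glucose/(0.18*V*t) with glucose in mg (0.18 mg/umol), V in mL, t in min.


Activity = glucose_mg / (0.18 mg/umol * V_mL * t_min)
= 3.63 / (0.18 * 0.2 * 40)
= 2.5208 FPU/mL

2.5208 FPU/mL


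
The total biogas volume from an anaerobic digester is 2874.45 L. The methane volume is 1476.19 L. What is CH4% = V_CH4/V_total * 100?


CH4% = V_CH4 / V_total * 100
= 1476.19 / 2874.45 * 100
= 51.3556%

51.3556%


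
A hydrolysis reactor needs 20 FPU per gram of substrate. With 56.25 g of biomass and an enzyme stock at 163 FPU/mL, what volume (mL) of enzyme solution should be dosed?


V = dosage * m_sub / activity
V = 20 * 56.25 / 163
V = 6.9018 mL

6.9018 mL


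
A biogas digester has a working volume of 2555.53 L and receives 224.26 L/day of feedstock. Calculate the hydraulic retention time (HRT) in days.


HRT = V / Q
= 2555.53 / 224.26
= 11.3954 days

11.3954 days


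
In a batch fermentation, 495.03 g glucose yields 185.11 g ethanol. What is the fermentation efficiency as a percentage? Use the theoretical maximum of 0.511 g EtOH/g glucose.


Fermentation efficiency = (actual / (0.511 * glucose)) * 100
= (185.11 / (0.511 * 495.03)) * 100
= 73.1775%

73.1775%


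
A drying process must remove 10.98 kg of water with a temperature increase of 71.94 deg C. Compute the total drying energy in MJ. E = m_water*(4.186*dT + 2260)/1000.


E = m_water * (4.186 * dT + 2260) / 1000
= 10.98 * (4.186 * 71.94 + 2260) / 1000
= 28.1213 MJ

28.1213 MJ


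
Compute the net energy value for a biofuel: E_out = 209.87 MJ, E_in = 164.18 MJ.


NEV = E_out - E_in
= 209.87 - 164.18
= 45.6900 MJ

45.6900 MJ


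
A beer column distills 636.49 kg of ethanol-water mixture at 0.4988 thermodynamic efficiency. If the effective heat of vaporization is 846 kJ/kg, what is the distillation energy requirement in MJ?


E = m * 846 / (eta * 1000)
= 636.49 * 846 / (0.4988 * 1000)
= 1079.5320 MJ

1079.5320 MJ


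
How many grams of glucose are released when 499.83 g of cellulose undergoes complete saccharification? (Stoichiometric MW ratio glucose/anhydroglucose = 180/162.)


glucose = cellulose * 180/162
= 499.83 * 180/162
= 555.3667 g

555.3667 g


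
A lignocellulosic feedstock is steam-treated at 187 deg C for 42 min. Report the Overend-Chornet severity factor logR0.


logR0 = log10(t * exp((T - 100) / 14.75))
= log10(42 * exp((187 - 100) / 14.75))
= 4.1849

4.1849


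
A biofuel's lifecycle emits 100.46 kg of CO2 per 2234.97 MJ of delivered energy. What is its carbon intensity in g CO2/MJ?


CI = CO2 * 1000 / E
= 100.46 * 1000 / 2234.97
= 44.9491 g CO2/MJ

44.9491 g CO2/MJ


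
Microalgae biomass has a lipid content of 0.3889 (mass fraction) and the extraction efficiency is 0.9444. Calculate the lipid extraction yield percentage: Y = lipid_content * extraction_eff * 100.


Y = lipid_content * extraction_eff * 100
= 0.3889 * 0.9444 * 100
= 36.7277%

36.7277%


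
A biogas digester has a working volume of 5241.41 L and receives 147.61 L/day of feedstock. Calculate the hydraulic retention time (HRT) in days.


HRT = V / Q
= 5241.41 / 147.61
= 35.5085 days

35.5085 days


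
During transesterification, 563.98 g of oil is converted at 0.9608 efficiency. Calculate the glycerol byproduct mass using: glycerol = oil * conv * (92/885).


glycerol = oil * conv * (92/885)
= 563.98 * 0.9608 * 92 / 885
= 56.3302 g

56.3302 g


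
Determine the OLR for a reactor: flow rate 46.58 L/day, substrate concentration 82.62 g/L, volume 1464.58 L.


OLR = Q * S / V
= 46.58 * 82.62 / 1464.58
= 2.6277 g/L/day

2.6277 g/L/day


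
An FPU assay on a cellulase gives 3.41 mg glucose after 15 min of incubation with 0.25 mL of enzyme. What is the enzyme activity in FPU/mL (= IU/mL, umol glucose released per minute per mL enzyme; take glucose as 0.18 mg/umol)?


Activity = glucose_mg / (0.18 mg/umol * V_mL * t_min)
= 3.41 / (0.18 * 0.25 * 15)
= 5.0519 FPU/mL

5.0519 FPU/mL


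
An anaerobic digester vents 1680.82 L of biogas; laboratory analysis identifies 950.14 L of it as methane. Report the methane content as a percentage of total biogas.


CH4% = V_CH4 / V_total * 100
= 950.14 / 1680.82 * 100
= 56.5284%

56.5284%


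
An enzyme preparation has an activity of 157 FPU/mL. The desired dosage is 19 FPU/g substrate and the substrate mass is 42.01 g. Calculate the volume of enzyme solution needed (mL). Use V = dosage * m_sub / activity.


V = dosage * m_sub / activity
V = 19 * 42.01 / 157
V = 5.0840 mL

5.0840 mL


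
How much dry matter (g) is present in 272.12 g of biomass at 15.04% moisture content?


Wd = Ww * (1 - MC/100)
= 272.12 * (1 - 15.04/100)
= 231.1932 g

231.1932 g


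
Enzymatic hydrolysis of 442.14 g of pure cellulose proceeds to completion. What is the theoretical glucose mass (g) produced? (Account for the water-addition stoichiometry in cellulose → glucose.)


glucose = cellulose * 180/162
= 442.14 * 180/162
= 491.2667 g

491.2667 g


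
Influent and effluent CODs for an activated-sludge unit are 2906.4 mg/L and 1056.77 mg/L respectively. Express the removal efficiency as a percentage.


eta = (COD_in - COD_out) / COD_in * 100
= (2906.4 - 1056.77) / 2906.4 * 100
= 63.6399%

63.6399%


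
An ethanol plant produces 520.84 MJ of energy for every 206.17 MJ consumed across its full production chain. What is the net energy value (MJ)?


NEV = E_out - E_in
= 520.84 - 206.17
= 314.6700 MJ

314.6700 MJ


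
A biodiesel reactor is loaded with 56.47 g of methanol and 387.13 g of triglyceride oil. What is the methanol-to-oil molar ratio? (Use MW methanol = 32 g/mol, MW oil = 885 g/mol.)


Molar ratio = n_MeOH / n_oil = (MeOH/32) / (oil/885) = (MeOH * 885) / (32 * oil)
= (56.47 * 885) / (32 * 387.13)
= 4.0342

4.0342


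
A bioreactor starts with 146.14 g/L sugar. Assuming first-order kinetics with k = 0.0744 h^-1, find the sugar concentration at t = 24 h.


S = S0 * exp(-k * t)
S = 146.14 * exp(-0.0744 * 24)
S = 24.5072 g/L

24.5072 g/L


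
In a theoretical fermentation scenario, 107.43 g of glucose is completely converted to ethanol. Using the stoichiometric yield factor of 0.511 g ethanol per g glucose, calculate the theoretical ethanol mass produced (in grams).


Theoretical ethanol yield: m_EtOH = 0.511 * m_glucose
m_EtOH = 0.511 * 107.43 = 54.8967 g

54.8967 g


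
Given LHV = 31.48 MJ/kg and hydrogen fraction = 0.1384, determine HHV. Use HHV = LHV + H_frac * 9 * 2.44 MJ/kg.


HHV = LHV + H_frac * 9 * 2.44
= 31.48 + 0.1384 * 9 * 2.44
= 34.5193 MJ/kg

34.5193 MJ/kg


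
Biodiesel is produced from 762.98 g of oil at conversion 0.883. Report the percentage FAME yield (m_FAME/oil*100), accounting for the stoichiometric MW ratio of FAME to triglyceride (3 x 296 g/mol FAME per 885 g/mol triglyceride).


m_FAME = oil * conv * (3 * 296 / 885) = oil * conv * (888/885)
= 762.98 * 0.883 * 888 / 885
= 675.9951 g
Y = m_FAME / oil * 100 = conv * (888/885) * 100
= 0.883 * 888 / 885 * 100
= 88.60%

88.60%
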